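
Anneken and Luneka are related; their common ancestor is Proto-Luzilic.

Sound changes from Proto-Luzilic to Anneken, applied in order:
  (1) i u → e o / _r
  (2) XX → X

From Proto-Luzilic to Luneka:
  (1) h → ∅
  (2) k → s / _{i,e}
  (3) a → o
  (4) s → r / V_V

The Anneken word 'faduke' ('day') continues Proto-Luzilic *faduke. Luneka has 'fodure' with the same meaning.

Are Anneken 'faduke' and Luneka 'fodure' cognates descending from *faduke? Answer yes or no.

Derive the expected Luneka reflex of *faduke:
Luneka: start from *faduke.
  rule 1: no change — faduke
  rule 2 (palatalisation): faduke → faduse
  rule 3 (vowel merger): faduse → foduse
  rule 4 (rhotacism): foduse → fodure
  ⇒ Luneka fodure
Luneka 'fodure' matches the regular reflex exactly, so the pair is cognate.

yes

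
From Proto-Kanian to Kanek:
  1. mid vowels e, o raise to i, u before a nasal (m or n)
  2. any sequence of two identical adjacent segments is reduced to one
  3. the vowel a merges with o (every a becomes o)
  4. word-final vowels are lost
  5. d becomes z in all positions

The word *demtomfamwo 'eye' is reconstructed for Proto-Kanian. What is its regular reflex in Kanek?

Kanek: *demtomfamwo
  demtomfamwo → dimtumfamwo   [pre-nasal raising]
  dimtumfamwo (rule 2 does not apply)
  dimtumfamwo → dimtumfomwo   [vowel merger]
  dimtumfomwo → dimtumfomw   [apocope]
  dimtumfomw → zimtumfomw   [unconditioned shift]
  giving Kanek zimtumfomw.

zimtumfomw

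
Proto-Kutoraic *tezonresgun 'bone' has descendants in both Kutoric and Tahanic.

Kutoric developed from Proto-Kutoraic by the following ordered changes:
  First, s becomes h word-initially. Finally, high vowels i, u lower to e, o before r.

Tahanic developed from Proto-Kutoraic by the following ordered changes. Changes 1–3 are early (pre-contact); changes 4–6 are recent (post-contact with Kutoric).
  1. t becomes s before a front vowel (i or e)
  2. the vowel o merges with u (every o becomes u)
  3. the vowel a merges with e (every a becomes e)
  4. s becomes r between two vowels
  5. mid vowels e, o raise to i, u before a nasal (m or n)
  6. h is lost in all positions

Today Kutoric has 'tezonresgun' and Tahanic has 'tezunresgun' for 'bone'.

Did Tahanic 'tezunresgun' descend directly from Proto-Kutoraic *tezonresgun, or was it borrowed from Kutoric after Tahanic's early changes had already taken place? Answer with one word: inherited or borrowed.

If inherited, *tezonresgun would pass through all of Tahanic's changes:
Tahanic: start from *tezonresgun.
  rule 1 (palatalisation): tezonresgun → sezonresgun
  rule 2 (vowel merger): sezonresgun → sezunresgun
  rule 3: no change — sezunresgun
  rule 4: no change — sezunresgun
  rule 5: no change — sezunresgun
  rule 6: no change — sezunresgun
  ⇒ Tahanic sezunresgun
If borrowed from Kutoric 'tezonresgun' after the early changes, it would undergo only the recent ones:
  rule 4 (rhotacism): no change (tezonresgun)
  rule 5 (pre-nasal raising): tezonresgun → tezunresgun
  rule 6 (h-loss): no change (tezunresgun)
  ⇒ as a loan: tezunresgun
Tahanic 'tezunresgun' matches the loan outcome 'tezunresgun', not the inherited 'sezunresgun' — it skipped the early Tahanic changes, so it was borrowed from Kutoric.

borrowed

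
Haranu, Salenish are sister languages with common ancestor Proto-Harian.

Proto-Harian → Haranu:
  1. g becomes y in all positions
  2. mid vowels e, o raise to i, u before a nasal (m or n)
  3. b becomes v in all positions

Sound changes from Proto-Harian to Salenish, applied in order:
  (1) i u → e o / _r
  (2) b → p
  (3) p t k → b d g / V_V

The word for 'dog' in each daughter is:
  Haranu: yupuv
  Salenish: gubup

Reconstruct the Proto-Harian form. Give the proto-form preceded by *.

*gupub

Position 5: Haranu has v, Salenish has p. Taking the neighbouring segments as reconstructed: Haranu v could go back to *b or *v; Salenish p could go back to *p or *b — the one source consistent with every daughter is *b.
Position 3: Haranu has p, Salenish has b. Haranu preserves p here (none of its changes turn any other segment into p), so the proto-segment is *p.
Verify the candidate proto-form against each daughter:
Haranu: *gupub > yupub > yupuv  (by unconditioned shift, unconditioned shift)
Salenish: *gupub
  gupub (rule 1 does not apply)
  gupub → gupup   [unconditioned shift]
  gupup → gubup   [intervocalic voicing]
  giving Salenish gubup.
Only *gupub yields all of Haranu yupuv, Salenish gubup.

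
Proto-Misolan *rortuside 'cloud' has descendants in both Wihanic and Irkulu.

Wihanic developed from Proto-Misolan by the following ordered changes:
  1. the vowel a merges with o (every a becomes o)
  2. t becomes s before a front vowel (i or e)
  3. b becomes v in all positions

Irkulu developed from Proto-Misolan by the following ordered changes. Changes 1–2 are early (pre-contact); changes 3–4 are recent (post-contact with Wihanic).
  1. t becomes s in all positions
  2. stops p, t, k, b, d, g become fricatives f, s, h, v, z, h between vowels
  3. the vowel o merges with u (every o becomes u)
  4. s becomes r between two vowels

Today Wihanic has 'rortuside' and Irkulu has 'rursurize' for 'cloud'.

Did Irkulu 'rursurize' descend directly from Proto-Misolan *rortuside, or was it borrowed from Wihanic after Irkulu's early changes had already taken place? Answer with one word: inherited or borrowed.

inherited

If inherited, *rortuside would pass through all of Irkulu's changes:
Irkulu: *rortuside > rorsuside > rorsusize > rursusize > rursurize  (by unconditioned shift, intervocalic lenition, vowel merger, rhotacism)
If borrowed from Wihanic 'rortuside' after the early changes, it would undergo only the recent ones:
  rule 3 (vowel merger): rortuside → rurtuside
  rule 4 (rhotacism): rurtuside → rurturide
  ⇒ as a loan: rurturide
Irkulu 'rursurize' matches the inherited outcome exactly, so it is an inherited cognate, not a loan.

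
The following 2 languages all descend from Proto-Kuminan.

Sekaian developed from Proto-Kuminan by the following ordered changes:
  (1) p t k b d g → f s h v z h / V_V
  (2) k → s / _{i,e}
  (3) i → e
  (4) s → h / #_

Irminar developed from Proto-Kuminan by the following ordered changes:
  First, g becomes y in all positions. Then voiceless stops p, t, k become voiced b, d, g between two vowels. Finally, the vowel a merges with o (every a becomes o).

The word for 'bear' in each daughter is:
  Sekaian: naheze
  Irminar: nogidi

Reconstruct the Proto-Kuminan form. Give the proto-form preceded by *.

*nakidi

Position 3: Sekaian has h, Irminar has g. In Irminar, g can only continue *k, so the proto-segment is *k.
Position 6: Sekaian has e, Irminar has i. Irminar preserves i here (none of its changes turn any other segment into i), so the proto-segment is *i.
Position 5: Sekaian has z, Irminar has d. Taking the neighbouring segments as reconstructed: Sekaian z could go back to *d or *z; Irminar d could go back to *t or *d — the one source consistent with every daughter is *d.
This points to *nakidi. Verify forward in each daughter:
Sekaian: *nakidi > nahizi > naheze  (by intervocalic lenition, vowel merger)
Irminar: *nakidi > nagidi > nogidi  (by intervocalic voicing, vowel merger)
Only *nakidi yields all of Sekaian naheze, Irminar nogidi.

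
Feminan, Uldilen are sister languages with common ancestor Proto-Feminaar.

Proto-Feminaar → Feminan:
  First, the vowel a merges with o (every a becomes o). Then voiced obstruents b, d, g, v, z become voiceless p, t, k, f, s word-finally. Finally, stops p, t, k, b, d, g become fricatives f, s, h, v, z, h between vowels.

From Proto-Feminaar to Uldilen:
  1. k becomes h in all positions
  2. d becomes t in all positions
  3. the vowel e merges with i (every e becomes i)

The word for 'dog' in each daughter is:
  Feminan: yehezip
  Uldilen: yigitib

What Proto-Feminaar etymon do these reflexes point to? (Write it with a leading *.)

Position 7: Feminan has p, Uldilen has b. Uldilen preserves b here (none of its changes turn any other segment into b), so the proto-segment is *b.
Position 5: Feminan has z, Uldilen has t. Taking the neighbouring segments as reconstructed: Feminan z could go back to *d or *z; Uldilen t could go back to *t or *d — the one source consistent with every daughter is *d.
Position 2: Feminan has e, Uldilen has i. Feminan preserves e here (none of its changes turn any other segment into e), so the proto-segment is *e.
Verify the candidate proto-form against each daughter:
Feminan: *yegedib > yegedip > yehezip  (by final devoicing, intervocalic lenition)
Uldilen: start from *yegedib.
  rule 1: no change — yegedib
  rule 2 (unconditioned shift): yegedib → yegetib
  rule 3 (vowel merger): yegetib → yigitib
  ⇒ Uldilen yigitib
No other proto-form is consistent with every reflex, so the reconstruction is *yegedib.

*yegedib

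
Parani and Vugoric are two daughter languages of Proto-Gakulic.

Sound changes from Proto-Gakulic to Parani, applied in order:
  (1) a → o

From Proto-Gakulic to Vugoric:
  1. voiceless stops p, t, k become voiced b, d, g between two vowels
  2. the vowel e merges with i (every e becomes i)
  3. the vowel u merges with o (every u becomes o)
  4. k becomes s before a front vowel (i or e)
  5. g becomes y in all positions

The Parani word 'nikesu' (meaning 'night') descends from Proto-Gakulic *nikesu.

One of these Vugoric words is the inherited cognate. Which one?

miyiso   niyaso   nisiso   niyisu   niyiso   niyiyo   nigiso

Vugoric: *nikesu
  nikesu → nigesu   [intervocalic voicing]
  nigesu → nigisu   [vowel merger]
  nigisu → nigiso   [vowel merger]
  nigiso (rule 4 does not apply)
  nigiso → niyiso   [unconditioned shift]
  giving Vugoric niyiso.

niyiso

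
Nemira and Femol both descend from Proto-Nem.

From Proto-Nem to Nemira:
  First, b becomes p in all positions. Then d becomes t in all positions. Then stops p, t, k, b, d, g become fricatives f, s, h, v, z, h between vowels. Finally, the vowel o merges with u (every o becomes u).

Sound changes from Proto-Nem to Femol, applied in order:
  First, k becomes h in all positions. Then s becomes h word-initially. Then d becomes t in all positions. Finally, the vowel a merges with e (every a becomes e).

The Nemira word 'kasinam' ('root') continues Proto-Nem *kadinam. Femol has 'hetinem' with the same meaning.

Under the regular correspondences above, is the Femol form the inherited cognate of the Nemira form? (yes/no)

yes

Derive the expected Femol reflex of *kadinam:
Femol: *kadinam > hadinam > hatinam > hetinem  (by unconditioned shift, unconditioned shift, vowel merger)
Femol 'hetinem' matches the regular reflex exactly, so the pair is cognate.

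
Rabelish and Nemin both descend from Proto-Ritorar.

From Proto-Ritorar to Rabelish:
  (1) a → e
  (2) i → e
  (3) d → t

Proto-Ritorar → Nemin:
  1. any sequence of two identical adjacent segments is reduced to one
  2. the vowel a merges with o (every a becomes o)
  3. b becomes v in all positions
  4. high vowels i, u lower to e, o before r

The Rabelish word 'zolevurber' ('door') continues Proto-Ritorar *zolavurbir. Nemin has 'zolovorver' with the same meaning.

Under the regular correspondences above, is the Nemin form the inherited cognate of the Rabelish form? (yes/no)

Derive the expected Nemin reflex of *zolavurbir:
Nemin: *zolavurbir > zolovurbir > zolovurvir > zolovorver  (by vowel merger, unconditioned shift, pre-rhotic lowering)
Nemin 'zolovorver' matches the regular reflex exactly, so the pair is cognate.

yes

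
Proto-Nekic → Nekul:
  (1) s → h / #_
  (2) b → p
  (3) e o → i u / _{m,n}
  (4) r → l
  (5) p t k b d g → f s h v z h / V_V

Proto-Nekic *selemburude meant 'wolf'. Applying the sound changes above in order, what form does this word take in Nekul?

Nekul: *selemburude
  selemburude → helemburude   [debuccalisation]
  helemburude → helempurude   [unconditioned shift]
  helempurude → helimpurude   [pre-nasal raising]
  helimpurude → helimpulude   [unconditioned shift]
  helimpulude → helimpuluze   [intervocalic lenition]
  giving Nekul helimpuluze.

helimpuluze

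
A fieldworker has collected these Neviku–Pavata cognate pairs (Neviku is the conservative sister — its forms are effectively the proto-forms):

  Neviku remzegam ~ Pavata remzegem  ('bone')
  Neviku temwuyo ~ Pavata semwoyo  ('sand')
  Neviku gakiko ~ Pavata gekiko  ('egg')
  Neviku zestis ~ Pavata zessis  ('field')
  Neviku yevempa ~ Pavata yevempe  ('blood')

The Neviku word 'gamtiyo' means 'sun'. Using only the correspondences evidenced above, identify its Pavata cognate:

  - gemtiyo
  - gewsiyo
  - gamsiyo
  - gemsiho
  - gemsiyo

remzegam ~ remzegem — Neviku a corresponds to Pavata e after a consonant, before a nasal.
zestis ~ zessis — Neviku t corresponds to Pavata s after a consonant, before a front vowel.
Applying these to Neviku 'gamtiyo':
  gamtiyo → gemtiyo   (a→e after a consonant, before a nasal)
  gemtiyo → gemsiyo   (t→s after a consonant, before a front vowel)
So the Pavata cognate is 'gemsiyo'.

gemsiyo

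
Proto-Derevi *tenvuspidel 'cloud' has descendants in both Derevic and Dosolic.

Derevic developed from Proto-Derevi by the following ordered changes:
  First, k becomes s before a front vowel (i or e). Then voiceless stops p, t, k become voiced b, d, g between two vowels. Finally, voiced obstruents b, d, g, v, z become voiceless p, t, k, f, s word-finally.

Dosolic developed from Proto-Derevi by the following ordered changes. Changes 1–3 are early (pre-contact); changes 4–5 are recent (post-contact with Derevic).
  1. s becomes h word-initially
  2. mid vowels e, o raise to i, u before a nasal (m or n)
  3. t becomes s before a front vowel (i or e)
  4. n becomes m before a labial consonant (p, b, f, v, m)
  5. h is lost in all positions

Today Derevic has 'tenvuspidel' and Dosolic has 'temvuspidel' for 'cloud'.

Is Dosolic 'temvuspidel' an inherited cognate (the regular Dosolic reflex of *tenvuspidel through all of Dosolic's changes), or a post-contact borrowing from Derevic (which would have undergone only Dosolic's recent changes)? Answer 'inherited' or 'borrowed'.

If inherited, *tenvuspidel would pass through all of Dosolic's changes:
Dosolic: *tenvuspidel > tinvuspidel > sinvuspidel > simvuspidel  (by pre-nasal raising, palatalisation, nasal place assimilation)
If borrowed from Derevic 'tenvuspidel' after the early changes, it would undergo only the recent ones:
  rule 4 (nasal place assimilation): tenvuspidel → temvuspidel
  rule 5 (h-loss): no change (temvuspidel)
  ⇒ as a loan: temvuspidel
Dosolic 'temvuspidel' matches the loan outcome 'temvuspidel', not the inherited 'simvuspidel' — it skipped the early Dosolic changes, so it was borrowed from Derevic.

borrowed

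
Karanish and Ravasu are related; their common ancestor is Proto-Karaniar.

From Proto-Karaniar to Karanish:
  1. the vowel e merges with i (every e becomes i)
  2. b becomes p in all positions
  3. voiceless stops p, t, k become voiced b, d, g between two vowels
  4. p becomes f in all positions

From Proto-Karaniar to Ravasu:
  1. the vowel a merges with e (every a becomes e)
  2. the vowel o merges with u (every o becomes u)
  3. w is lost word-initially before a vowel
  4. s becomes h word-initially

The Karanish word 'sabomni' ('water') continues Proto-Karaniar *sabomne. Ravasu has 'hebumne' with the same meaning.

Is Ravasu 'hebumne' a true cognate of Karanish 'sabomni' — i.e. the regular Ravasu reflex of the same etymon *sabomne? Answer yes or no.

Derive the expected Ravasu reflex of *sabomne:
Ravasu: *sabomne > sebomne > sebumne > hebumne  (by vowel merger, vowel merger, debuccalisation)
Ravasu 'hebumne' matches the regular reflex exactly, so the pair is cognate.

yes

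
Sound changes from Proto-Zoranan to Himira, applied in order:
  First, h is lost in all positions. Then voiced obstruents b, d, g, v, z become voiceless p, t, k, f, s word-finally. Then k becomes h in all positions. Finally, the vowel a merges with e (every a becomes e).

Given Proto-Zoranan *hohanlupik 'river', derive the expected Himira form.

oenlupih

Himira: *hohanlupik
  hohanlupik → oanlupik   [h-loss]
  oanlupik (rule 2 does not apply)
  oanlupik → oanlupih   [unconditioned shift]
  oanlupih → oenlupih   [vowel merger]
  giving Himira oenlupih.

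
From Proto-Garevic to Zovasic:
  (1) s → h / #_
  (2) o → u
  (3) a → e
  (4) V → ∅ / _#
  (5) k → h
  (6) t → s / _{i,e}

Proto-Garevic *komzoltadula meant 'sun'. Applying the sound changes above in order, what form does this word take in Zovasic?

humzulsedul

Zovasic: *komzoltadula > kumzultadula > kumzultedule > kumzultedul > humzultedul > humzulsedul  (by vowel merger, vowel merger, apocope, unconditioned shift, palatalisation)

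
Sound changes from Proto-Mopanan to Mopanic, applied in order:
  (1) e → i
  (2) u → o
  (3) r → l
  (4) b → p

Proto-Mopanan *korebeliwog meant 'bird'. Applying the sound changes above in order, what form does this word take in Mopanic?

kolipiliwog

Mopanic: *korebeliwog > koribiliwog > kolibiliwog > kolipiliwog  (by vowel merger, unconditioned shift, unconditioned shift)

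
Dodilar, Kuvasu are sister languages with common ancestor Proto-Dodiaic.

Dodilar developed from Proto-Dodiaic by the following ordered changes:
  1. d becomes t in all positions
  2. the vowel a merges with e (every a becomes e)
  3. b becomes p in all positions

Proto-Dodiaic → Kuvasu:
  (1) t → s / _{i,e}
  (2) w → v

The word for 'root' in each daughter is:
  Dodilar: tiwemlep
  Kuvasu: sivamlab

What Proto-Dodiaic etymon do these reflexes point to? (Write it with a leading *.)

*tiwamlab

Position 8: Dodilar has p, Kuvasu has b. Kuvasu preserves b here (none of its changes turn any other segment into b), so the proto-segment is *b.
Position 4: Dodilar has e, Kuvasu has a. Kuvasu preserves a here (none of its changes turn any other segment into a), so the proto-segment is *a.
Continuing position by position gives *tiwamlab; check it forward:
Dodilar: start from *tiwamlab.
  rule 1: no change — tiwamlab
  rule 2 (vowel merger): tiwamlab → tiwemleb
  rule 3 (unconditioned shift): tiwemleb → tiwemlep
  ⇒ Dodilar tiwemlep
Kuvasu: *tiwamlab
  tiwamlab → siwamlab   [palatalisation]
  siwamlab → sivamlab   [unconditioned shift]
  giving Kuvasu sivamlab.
Only *tiwamlab yields all of Dodilar tiwemlep, Kuvasu sivamlab.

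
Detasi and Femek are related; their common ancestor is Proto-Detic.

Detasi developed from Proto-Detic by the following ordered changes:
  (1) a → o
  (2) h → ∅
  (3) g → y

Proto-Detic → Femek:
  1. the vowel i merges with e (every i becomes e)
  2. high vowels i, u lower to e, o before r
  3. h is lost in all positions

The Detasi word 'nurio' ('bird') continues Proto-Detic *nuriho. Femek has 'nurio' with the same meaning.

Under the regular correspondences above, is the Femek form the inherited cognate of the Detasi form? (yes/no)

no

Derive the expected Femek reflex of *nuriho:
Femek: *nuriho > nureho > noreho > noreo  (by vowel merger, pre-rhotic lowering, h-loss)
The regular Femek reflex would be 'noreo', but the attested form is 'nurio'. The correspondence is irregular, so they are not cognates (the Femek form has a different source).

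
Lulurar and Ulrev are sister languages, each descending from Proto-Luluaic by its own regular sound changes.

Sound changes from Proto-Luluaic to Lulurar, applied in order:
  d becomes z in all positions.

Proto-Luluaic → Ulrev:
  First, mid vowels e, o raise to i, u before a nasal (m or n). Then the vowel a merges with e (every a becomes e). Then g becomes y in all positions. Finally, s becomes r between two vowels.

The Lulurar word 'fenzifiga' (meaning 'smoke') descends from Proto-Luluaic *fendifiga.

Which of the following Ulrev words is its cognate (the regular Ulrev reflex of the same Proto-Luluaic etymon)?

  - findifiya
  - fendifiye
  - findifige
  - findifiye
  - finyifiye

findifiye

Ulrev: start from *fendifiga.
  rule 1 (pre-nasal raising): fendifiga → findifiga
  rule 2 (vowel merger): findifiga → findifige
  rule 3 (unconditioned shift): findifige → findifiye
  rule 4: no change — findifiye
  ⇒ Ulrev findifiye
Only 'findifiye' matches the regular Ulrev development of *fendifiga.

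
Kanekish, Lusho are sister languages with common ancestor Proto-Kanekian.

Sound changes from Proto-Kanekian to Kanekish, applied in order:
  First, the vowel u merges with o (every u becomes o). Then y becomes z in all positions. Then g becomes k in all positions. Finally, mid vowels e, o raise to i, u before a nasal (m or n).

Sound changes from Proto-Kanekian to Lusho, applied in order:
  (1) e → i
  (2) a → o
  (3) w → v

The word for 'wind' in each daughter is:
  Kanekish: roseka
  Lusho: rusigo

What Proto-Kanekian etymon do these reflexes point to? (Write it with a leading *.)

Position 2: Kanekish has o, Lusho has u. Lusho preserves u here (none of its changes turn any other segment into u), so the proto-segment is *u.
Position 4: Kanekish has e, Lusho has i. Kanekish preserves e here (none of its changes turn any other segment into e), so the proto-segment is *e.
Position 5: Kanekish has k, Lusho has g. Lusho preserves g here (none of its changes turn any other segment into g), so the proto-segment is *g.
Continuing position by position gives *rusega; check it forward:
Kanekish: *rusega
  rusega → rosega   [vowel merger]
  rosega (rule 2 does not apply)
  rosega → roseka   [unconditioned shift]
  roseka (rule 4 does not apply)
  giving Kanekish roseka.
Lusho: *rusega
  rusega → rusiga   [vowel merger]
  rusiga → rusigo   [vowel merger]
  rusigo (rule 3 does not apply)
  giving Lusho rusigo.
Only *rusega yields all of Kanekish roseka, Lusho rusigo.

*rusega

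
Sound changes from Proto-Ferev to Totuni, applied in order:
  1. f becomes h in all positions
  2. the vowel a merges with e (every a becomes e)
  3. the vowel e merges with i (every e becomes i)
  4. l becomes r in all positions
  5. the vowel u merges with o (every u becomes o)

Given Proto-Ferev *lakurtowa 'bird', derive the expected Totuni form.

rikortowi

Totuni: *lakurtowa
  lakurtowa (rule 1 does not apply)
  lakurtowa → lekurtowe   [vowel merger]
  lekurtowe → likurtowi   [vowel merger]
  likurtowi → rikurtowi   [unconditioned shift]
  rikurtowi → rikortowi   [vowel merger]
  giving Totuni rikortowi.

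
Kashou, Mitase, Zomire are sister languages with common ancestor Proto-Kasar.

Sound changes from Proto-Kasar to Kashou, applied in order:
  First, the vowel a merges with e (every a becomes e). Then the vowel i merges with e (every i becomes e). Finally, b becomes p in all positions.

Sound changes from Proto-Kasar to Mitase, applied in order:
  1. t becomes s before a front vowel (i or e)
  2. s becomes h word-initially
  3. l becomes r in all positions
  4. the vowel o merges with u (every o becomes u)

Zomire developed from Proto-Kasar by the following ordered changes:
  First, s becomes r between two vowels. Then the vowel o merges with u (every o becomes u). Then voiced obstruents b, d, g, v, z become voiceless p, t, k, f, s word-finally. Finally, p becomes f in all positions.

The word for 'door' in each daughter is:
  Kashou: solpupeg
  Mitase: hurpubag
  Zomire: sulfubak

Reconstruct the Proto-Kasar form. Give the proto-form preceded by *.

*solpubag

Position 6: Kashou has p, Mitase has b, Zomire has b. Mitase preserves b here (none of its changes turn any other segment into b), so the proto-segment is *b.
Position 3: Kashou has l, Mitase has r, Zomire has l. Kashou preserves l here (none of its changes turn any other segment into l), so the proto-segment is *l.
Position 7: Kashou has e, Mitase has a, Zomire has a. Mitase preserves a here (none of its changes turn any other segment into a), so the proto-segment is *a.
Continuing position by position gives *solpubag; check it forward:
Kashou: *solpubag > solpubeg > solpupeg  (by vowel merger, unconditioned shift)
Mitase: *solpubag > holpubag > horpubag > hurpubag  (by debuccalisation, unconditioned shift, vowel merger)
Zomire: *solpubag
  solpubag (rule 1 does not apply)
  solpubag → sulpubag   [vowel merger]
  sulpubag → sulpubak   [final devoicing]
  sulpubak → sulfubak   [unconditioned shift]
  giving Zomire sulfubak.
*solpubag is the unique common source.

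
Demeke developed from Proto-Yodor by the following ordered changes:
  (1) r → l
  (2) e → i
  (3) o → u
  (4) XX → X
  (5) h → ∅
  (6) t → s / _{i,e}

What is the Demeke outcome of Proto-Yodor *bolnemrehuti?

bulnimliusi

Demeke: *bolnemrehuti
  bolnemrehuti → bolnemlehuti   [unconditioned shift]
  bolnemlehuti → bolnimlihuti   [vowel merger]
  bolnimlihuti → bulnimlihuti   [vowel merger]
  bulnimlihuti (rule 4 does not apply)
  bulnimlihuti → bulnimliuti   [h-loss]
  bulnimliuti → bulnimliusi   [palatalisation]
  giving Demeke bulnimliusi.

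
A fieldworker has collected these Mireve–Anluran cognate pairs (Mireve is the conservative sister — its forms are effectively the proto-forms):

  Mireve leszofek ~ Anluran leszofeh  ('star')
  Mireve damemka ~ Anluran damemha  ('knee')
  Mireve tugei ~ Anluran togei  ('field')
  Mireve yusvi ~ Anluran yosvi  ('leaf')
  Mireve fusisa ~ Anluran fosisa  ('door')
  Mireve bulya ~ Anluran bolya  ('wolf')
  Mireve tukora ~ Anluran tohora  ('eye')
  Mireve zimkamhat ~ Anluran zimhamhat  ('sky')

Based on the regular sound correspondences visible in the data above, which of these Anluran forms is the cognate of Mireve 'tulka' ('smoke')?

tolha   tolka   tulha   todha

tolha

tugei ~ togei, yusvi ~ yosvi — Mireve u corresponds to Anluran o after a consonant, before a consonant other than r, m, n, p, b, f, v.
damemka ~ damemha, zimkamhat ~ zimhamhat — Mireve k corresponds to Anluran h after a consonant, before a back vowel.
Applying these to Mireve 'tulka':
  tulka → tolka   (u→o after a consonant, before a consonant other than r, m, n, p, b, f, v)
  tolka → tolha   (k→h after a consonant, before a back vowel)
So the Anluran cognate is 'tolha'.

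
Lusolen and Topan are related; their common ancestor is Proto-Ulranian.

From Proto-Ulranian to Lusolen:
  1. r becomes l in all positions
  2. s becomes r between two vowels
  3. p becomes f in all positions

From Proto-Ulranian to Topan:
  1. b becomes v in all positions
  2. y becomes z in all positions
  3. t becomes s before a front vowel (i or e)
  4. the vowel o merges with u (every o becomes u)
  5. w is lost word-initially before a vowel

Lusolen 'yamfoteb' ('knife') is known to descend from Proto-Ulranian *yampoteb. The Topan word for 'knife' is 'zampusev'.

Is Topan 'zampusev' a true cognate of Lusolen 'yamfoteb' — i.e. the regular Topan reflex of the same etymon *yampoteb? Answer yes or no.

Derive the expected Topan reflex of *yampoteb:
Topan: *yampoteb > yampotev > zampotev > zamposev > zampusev  (by unconditioned shift, unconditioned shift, palatalisation, vowel merger)
Topan 'zampusev' matches the regular reflex exactly, so the pair is cognate.

yes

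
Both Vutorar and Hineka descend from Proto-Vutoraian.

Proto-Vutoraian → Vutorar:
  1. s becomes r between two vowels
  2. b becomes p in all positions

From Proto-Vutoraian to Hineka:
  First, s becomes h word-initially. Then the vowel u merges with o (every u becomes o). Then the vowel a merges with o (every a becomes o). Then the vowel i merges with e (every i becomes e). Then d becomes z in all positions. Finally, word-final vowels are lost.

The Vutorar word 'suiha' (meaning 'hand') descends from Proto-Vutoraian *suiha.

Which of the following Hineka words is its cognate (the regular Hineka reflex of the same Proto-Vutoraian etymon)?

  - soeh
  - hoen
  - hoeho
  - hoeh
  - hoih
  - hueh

hoeh

Hineka: *suiha
  suiha → huiha   [debuccalisation]
  huiha → hoiha   [vowel merger]
  hoiha → hoiho   [vowel merger]
  hoiho → hoeho   [vowel merger]
  hoeho (rule 5 does not apply)
  hoeho → hoeh   [apocope]
  giving Hineka hoeh.
The other candidates each miss or misapply at least one Hineka change.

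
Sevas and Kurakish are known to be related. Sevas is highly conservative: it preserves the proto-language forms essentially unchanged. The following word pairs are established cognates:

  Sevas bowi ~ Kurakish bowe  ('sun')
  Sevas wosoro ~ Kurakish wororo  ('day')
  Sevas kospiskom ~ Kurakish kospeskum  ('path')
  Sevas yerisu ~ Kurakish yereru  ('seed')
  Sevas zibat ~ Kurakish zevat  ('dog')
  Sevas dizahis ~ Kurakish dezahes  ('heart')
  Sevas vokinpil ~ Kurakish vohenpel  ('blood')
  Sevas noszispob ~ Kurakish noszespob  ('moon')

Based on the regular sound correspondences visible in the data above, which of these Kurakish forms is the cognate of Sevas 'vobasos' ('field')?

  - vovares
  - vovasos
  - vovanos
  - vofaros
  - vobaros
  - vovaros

vovaros

zibat ~ zevat — Sevas b corresponds to Kurakish v between vowels (before a back vowel).
wosoro ~ wororo — Sevas s corresponds to Kurakish r between vowels (before a back vowel).
Applying these to Sevas 'vobasos':
  vobasos → vovasos   (b→v between vowels (before a back vowel))
  vovasos → vovaros   (s→r between vowels (before a back vowel))
So the Kurakish cognate is 'vovaros'.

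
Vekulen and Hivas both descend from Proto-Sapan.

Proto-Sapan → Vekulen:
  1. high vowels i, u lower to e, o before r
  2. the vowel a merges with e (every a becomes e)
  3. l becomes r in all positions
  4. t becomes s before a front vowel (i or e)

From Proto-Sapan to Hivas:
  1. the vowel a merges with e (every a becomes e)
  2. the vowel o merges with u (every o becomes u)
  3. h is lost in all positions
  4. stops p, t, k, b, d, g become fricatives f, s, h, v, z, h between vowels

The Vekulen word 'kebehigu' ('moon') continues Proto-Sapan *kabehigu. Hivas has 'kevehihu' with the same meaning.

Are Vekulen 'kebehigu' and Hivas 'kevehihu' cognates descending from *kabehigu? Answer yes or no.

no

Derive the expected Hivas reflex of *kabehigu:
Hivas: *kabehigu
  kabehigu → kebehigu   [vowel merger]
  kebehigu (rule 2 does not apply)
  kebehigu → kebeigu   [h-loss]
  kebeigu → keveihu   [intervocalic lenition]
  giving Hivas keveihu.
The regular Hivas reflex would be 'keveihu', but the attested form is 'kevehihu'. The correspondence is irregular, so they are not cognates (the Hivas form has a different source).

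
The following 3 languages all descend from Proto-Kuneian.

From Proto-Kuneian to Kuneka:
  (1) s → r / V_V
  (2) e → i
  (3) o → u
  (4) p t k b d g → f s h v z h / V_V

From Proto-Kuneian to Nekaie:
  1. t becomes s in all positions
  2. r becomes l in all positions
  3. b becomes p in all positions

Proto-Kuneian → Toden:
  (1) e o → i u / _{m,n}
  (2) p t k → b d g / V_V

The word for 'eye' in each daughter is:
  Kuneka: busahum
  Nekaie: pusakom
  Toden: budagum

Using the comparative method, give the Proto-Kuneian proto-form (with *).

Position 3: Kuneka has s, Nekaie has s, Toden has d. Taking the neighbouring segments as reconstructed: Kuneka s can only go back to *t; Nekaie s could go back to *t or *s; Toden d could go back to *t or *d — the one source consistent with every daughter is *t.
Position 5: Kuneka has h, Nekaie has k, Toden has g. Nekaie preserves k here (none of its changes turn any other segment into k), so the proto-segment is *k.
Position 6: Kuneka has u, Nekaie has o, Toden has u. Nekaie preserves o here (none of its changes turn any other segment into o), so the proto-segment is *o.
Continuing position by position gives *butakom; check it forward:
Kuneka: start from *butakom.
  rule 1: no change — butakom
  rule 2: no change — butakom
  rule 3 (vowel merger): butakom → butakum
  rule 4 (intervocalic lenition): butakum → busahum
  ⇒ Kuneka busahum
Nekaie: *butakom > busakom > pusakom  (by unconditioned shift, unconditioned shift)
Toden: start from *butakom.
  rule 1 (pre-nasal raising): butakom → butakum
  rule 2 (intervocalic voicing): butakum → budagum
  ⇒ Toden budagum
No other proto-form is consistent with every reflex, so the reconstruction is *butakom.

*butakom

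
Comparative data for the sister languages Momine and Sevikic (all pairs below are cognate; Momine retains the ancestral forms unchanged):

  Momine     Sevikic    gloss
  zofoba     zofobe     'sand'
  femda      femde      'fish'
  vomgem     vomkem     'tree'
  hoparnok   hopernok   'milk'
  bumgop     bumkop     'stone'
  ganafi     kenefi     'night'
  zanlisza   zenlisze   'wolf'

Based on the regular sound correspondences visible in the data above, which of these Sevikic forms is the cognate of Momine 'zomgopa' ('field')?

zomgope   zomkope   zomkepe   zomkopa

zomkope

bumgop ~ bumkop — Momine g corresponds to Sevikic k after a consonant, before a back vowel.
zofoba ~ zofobe, femda ~ femde — Momine a corresponds to Sevikic e word-finally.
Applying these to Momine 'zomgopa':
  zomgopa → zomkopa   (g→k after a consonant, before a back vowel)
  zomkopa → zomkope   (a→e word-finally)
So the Sevikic cognate is 'zomkope'.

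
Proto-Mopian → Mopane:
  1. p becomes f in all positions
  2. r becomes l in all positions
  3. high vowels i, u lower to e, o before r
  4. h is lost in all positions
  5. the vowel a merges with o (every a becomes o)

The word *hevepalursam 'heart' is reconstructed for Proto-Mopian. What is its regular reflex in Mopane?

evefolulsom

Mopane: *hevepalursam
  hevepalursam → hevefalursam   [unconditioned shift]
  hevefalursam → hevefalulsam   [unconditioned shift]
  hevefalulsam (rule 3 does not apply)
  hevefalulsam → evefalulsam   [h-loss]
  evefalulsam → evefolulsom   [vowel merger]
  giving Mopane evefolulsom.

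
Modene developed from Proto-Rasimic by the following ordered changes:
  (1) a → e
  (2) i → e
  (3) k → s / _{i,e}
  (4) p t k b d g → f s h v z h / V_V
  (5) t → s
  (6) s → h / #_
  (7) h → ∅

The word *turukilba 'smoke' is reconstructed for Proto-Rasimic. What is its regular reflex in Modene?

uruselbe

Modene: *turukilba > turukilbe > turukelbe > turuselbe > suruselbe > huruselbe > uruselbe  (by vowel merger, vowel merger, palatalisation, unconditioned shift, debuccalisation, h-loss)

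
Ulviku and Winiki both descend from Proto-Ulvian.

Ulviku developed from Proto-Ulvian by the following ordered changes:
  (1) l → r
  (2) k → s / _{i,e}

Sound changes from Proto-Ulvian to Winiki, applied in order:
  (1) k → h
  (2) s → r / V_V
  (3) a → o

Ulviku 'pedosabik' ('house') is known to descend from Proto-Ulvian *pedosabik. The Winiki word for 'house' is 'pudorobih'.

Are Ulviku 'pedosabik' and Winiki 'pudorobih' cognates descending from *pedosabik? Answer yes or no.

no

Derive the expected Winiki reflex of *pedosabik:
Winiki: start from *pedosabik.
  rule 1 (unconditioned shift): pedosabik → pedosabih
  rule 2 (rhotacism): pedosabih → pedorabih
  rule 3 (vowel merger): pedorabih → pedorobih
  ⇒ Winiki pedorobih
The regular Winiki reflex would be 'pedorobih', but the attested form is 'pudorobih'. The correspondence is irregular, so they are not cognates (the Winiki form has a different source).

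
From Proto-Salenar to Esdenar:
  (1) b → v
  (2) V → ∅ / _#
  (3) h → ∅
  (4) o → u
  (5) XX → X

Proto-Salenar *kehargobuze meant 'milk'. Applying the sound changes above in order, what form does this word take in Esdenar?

Esdenar: *kehargobuze > kehargovuze > kehargovuz > keargovuz > kearguvuz  (by unconditioned shift, apocope, h-loss, vowel merger)

kearguvuz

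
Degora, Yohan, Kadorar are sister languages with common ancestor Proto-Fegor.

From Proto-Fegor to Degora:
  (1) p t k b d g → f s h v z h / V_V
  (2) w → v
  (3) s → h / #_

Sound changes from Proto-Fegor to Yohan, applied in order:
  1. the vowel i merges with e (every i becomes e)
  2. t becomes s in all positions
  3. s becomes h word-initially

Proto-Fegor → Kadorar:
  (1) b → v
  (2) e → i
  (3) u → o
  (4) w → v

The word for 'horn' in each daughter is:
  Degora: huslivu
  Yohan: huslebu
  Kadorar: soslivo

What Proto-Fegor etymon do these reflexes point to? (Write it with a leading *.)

Position 2: Degora has u, Yohan has u, Kadorar has o. Degora preserves u here (none of its changes turn any other segment into u), so the proto-segment is *u.
Position 5: Degora has i, Yohan has e, Kadorar has i. Degora preserves i here (none of its changes turn any other segment into i), so the proto-segment is *i.
Continuing position by position gives *suslibu; check it forward:
Degora: *suslibu > suslivu > huslivu  (by intervocalic lenition, debuccalisation)
Yohan: *suslibu > suslebu > huslebu  (by vowel merger, debuccalisation)
Kadorar: *suslibu > suslivu > soslivo  (by unconditioned shift, vowel merger)
No other proto-form is consistent with every reflex, so the reconstruction is *suslibu.

*suslibu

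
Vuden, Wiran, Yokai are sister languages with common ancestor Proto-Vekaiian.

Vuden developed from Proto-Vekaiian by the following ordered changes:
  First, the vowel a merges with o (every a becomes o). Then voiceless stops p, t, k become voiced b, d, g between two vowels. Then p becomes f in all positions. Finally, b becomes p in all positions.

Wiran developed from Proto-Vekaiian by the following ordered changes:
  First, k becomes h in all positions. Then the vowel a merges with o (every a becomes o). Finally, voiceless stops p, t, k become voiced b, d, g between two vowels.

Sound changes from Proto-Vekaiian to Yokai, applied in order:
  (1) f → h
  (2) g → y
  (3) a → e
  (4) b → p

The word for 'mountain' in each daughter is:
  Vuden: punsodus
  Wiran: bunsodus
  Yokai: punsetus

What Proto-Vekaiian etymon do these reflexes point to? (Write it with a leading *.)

Position 1: Vuden has p, Wiran has b, Yokai has p. Taking the neighbouring segments as reconstructed: Vuden p can only go back to *b; Wiran b can only go back to *b; Yokai p could go back to *p or *b — the one source consistent with every daughter is *b.
Position 5: Vuden has o, Wiran has o, Yokai has e. Taking the neighbouring segments as reconstructed: Vuden o could go back to *a or *o; Wiran o could go back to *a or *o; Yokai e could go back to *a or *e — the one source consistent with every daughter is *a.
Position 6: Vuden has d, Wiran has d, Yokai has t. Yokai preserves t here (none of its changes turn any other segment into t), so the proto-segment is *t.
Verify the candidate proto-form against each daughter:
Vuden: start from *bunsatus.
  rule 1 (vowel merger): bunsatus → bunsotus
  rule 2 (intervocalic voicing): bunsotus → bunsodus
  rule 3: no change — bunsodus
  rule 4 (unconditioned shift): bunsodus → punsodus
  ⇒ Vuden punsodus
Wiran: *bunsatus > bunsotus > bunsodus  (by vowel merger, intervocalic voicing)
Yokai: start from *bunsatus.
  rule 1: no change — bunsatus
  rule 2: no change — bunsatus
  rule 3 (vowel merger): bunsatus → bunsetus
  rule 4 (unconditioned shift): bunsetus → punsetus
  ⇒ Yokai punsetus
No other proto-form is consistent with every reflex, so the reconstruction is *bunsatus.

*bunsatus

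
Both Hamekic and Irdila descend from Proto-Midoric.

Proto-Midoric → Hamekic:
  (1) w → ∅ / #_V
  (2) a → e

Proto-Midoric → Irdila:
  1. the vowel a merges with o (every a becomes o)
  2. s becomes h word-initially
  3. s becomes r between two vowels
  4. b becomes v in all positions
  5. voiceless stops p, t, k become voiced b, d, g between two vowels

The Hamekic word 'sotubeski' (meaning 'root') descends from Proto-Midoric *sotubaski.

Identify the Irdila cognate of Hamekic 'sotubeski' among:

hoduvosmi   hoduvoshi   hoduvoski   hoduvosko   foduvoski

Irdila: *sotubaski
  sotubaski → sotuboski   [vowel merger]
  sotuboski → hotuboski   [debuccalisation]
  hotuboski (rule 3 does not apply)
  hotuboski → hotuvoski   [unconditioned shift]
  hotuvoski → hoduvoski   [intervocalic voicing]
  giving Irdila hoduvoski.
Among the options, 'hoduvoski' alone shows every Irdila change applied in order.

hoduvoski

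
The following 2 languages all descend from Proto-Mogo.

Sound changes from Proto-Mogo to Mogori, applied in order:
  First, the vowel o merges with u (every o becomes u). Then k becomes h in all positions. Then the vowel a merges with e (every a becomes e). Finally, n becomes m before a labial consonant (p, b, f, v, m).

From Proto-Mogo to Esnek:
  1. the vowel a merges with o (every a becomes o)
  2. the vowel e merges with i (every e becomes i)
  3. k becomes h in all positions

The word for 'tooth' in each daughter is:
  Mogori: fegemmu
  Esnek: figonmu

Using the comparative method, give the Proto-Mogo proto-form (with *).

*feganmu

Position 5: Mogori has m, Esnek has n. Esnek preserves n here (none of its changes turn any other segment into n), so the proto-segment is *n.
Position 2: Mogori has e, Esnek has i. Taking the neighbouring segments as reconstructed: Mogori e could go back to *a or *e; Esnek i could go back to *e or *i — the one source consistent with every daughter is *e.
Position 4: Mogori has e, Esnek has o. Taking the neighbouring segments as reconstructed: Mogori e could go back to *a or *e; Esnek o could go back to *a or *o — the one source consistent with every daughter is *a.
This points to *feganmu. Verify forward in each daughter:
Mogori: *feganmu > fegenmu > fegemmu  (by vowel merger, nasal place assimilation)
Esnek: start from *feganmu.
  rule 1 (vowel merger): feganmu → fegonmu
  rule 2 (vowel merger): fegonmu → figonmu
  rule 3: no change — figonmu
  ⇒ Esnek figonmu
*feganmu is the unique common source.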